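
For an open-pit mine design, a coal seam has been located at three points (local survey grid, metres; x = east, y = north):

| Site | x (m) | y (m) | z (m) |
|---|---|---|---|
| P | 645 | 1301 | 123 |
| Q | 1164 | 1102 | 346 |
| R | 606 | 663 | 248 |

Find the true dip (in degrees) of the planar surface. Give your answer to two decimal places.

22.24°

Two edge vectors: P→Q = (519, -199, 223), P→R = (-39, -638, 125).
Normal n = (P→Q) × (P→R) = (117399, -73572, -338883).
So ∂z/∂x = −n_x/n_z = 0.34643 and ∂z/∂y = −n_y/n_z = −0.21710.
Gradient magnitude |∇z| = √(a² + b²) = √(0.12001 + 0.04713) = 0.40884.
True dip = arctan(0.40884) = 22.24°, dipping toward WNW (azimuth ≈ 302°).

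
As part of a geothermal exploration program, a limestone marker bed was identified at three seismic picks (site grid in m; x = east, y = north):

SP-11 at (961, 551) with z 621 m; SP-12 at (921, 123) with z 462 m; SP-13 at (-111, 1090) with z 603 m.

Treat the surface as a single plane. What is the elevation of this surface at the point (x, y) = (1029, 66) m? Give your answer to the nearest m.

463 m

Let the plane be z = a·x + b·y + c.
SP-12−SP-11: −40a − 428b = −159;  SP-13−SP-11: −1072a + 539b = −18.
Solving gives a = 0.19444, b = 0.35332.
Then c = 621 − a·961 − b·551 = 239.46.
At (1029, 66): z = 200.1 + 23.3 + 239.46 = 462.9 m.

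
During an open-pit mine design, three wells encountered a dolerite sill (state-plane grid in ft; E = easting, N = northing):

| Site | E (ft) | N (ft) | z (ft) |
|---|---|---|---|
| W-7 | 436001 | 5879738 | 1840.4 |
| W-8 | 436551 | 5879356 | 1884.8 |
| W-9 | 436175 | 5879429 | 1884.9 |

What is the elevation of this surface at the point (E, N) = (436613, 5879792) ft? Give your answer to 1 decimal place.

1812.3 ft

Let the plane be z = a·E + b·N + c.
W-8−W-7: 550a − 382b = 44.4;  W-9−W-7: 174a − 309b = 44.5.
Solving gives a = −0.031690536, b = −0.161858101.
Then c = 1840.4 − a·436001 − b·5879738 = 967340.73.
At (436613, 5879792): z = −13836.5 − 951692.0 + 967340.73 = 1812.3 ft.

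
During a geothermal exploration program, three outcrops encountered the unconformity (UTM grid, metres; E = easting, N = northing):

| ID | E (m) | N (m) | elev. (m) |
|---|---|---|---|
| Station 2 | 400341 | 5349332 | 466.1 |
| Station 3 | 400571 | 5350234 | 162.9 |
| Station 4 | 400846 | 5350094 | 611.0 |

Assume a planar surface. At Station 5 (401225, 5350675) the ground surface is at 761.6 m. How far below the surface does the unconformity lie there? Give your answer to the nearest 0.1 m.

47.9 m

Let the plane be z = a·E + b·N + c.
Station 3−Station 2: 230a + 902b = −303.2;  Station 4−Station 2: 505a + 762b = 144.9.
Solving gives a = 1.290769670, b = −0.665273863.
Then c = 466.1 − a·400341 − b·5349332 = 3042488.84.
At (401225, 5350675): z_contact = 517889.06 − 3559664.22 + 3042488.84 = 713.68 m.
Depth below ground = 761.6 − 713.68 = 47.9 m.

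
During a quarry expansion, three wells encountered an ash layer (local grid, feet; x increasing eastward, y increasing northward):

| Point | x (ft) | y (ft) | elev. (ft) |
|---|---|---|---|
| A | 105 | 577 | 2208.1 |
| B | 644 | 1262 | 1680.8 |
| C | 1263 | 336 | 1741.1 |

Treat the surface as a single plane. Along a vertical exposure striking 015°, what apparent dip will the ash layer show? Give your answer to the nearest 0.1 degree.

Two edge vectors: A→B = (539, 685, -527.3), A→C = (1158, -241, -467).
Normal n = (A→B) × (A→C) = (-446974.3, -358900.4, -923129).
So ∂z/∂x = −n_x/n_z = −0.48419 and ∂z/∂y = −n_y/n_z = −0.38879.
Unit vector along 015° is (sin 15°, cos 15°) = (0.2588, 0.9659).
Slope in that direction = a·(0.2588) + b·(0.9659) = −0.50086.
Apparent dip = arctan|0.50086| = 26.6° (true dip is 31.8°, so apparent ≤ true as expected).

26.6°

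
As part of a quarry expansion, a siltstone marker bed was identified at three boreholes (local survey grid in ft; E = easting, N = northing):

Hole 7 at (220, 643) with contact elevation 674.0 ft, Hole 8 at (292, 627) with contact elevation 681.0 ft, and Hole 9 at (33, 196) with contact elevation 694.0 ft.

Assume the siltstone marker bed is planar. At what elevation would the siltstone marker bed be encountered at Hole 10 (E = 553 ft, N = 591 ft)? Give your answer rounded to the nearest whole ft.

705 ft

Let the plane be z = a·E + b·N + c.
Hole 8−Hole 7: 72a − 16b = 7;  Hole 9−Hole 7: −187a − 447b = 20.
Solving gives a = 0.07986, b = −0.07815.
Then c = 674 − a·220 − b·643 = 706.68.
At (553, 591): z = 44.2 − 46.2 + 706.68 = 704.7 ft.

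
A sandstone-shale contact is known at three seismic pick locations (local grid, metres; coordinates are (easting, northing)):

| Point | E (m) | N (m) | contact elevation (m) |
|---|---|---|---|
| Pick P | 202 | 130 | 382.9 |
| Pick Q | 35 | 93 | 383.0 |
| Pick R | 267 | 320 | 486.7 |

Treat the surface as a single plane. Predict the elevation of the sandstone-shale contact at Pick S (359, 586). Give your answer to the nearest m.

632 m

Two edge vectors: Pick P→Pick Q = (-167, -37, 0.1), Pick P→Pick R = (65, 190, 103.8).
Normal n = (Pick P→Pick Q) × (Pick P→Pick R) = (-3859.6, 17341.1, -29325).
So ∂z/∂E = −n_x/n_z = −0.13161 and ∂z/∂N = −n_y/n_z = 0.59134.
Intercept c from Pick P: 382.9 + 26.59 − 76.87 = 332.61.
At (359, 586): z = −47.2 + 346.5 + 332.61 = 631.9 m.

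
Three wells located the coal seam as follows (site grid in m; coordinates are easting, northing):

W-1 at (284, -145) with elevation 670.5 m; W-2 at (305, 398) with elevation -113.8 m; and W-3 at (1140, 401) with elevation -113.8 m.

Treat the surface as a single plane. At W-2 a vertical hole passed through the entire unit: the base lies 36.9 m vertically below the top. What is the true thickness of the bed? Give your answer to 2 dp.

21.00 m

Two edge vectors: W-1→W-2 = (21, 543, -784.3), W-1→W-3 = (856, 546, -784.3).
Normal n = (W-1→W-2) × (W-1→W-3) = (2352.9, -654890.5, -453342).
So ∂z/∂easting = −n_x/n_z = 0.00519 and ∂z/∂northing = −n_y/n_z = −1.44458.
|∇z| = √(a²+b²) = 1.44459, so dip δ = arctan(1.44459) = 55.31°.
True thickness = vertical thickness × cos δ = 36.9 × cos 55.31° = 21.00 m.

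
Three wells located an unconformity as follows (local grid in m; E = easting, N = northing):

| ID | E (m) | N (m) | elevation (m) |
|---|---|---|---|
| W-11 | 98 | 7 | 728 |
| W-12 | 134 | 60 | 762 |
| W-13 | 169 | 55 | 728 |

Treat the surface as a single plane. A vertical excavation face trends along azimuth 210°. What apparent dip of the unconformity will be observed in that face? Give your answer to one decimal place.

32.1°

Two edge vectors: W-11→W-12 = (36, 53, 34), W-11→W-13 = (71, 48, 0).
Normal n = (W-11→W-12) × (W-11→W-13) = (-1632, 2414, -2035).
So ∂z/∂E = −n_x/n_z = −0.80197 and ∂z/∂N = −n_y/n_z = 1.18624.
Unit vector along 210° is (sin 210°, cos 210°) = (-0.5000, -0.8660).
Slope in that direction = a·(-0.5000) + b·(-0.8660) = −0.62633.
Apparent dip = arctan|0.62633| = 32.1° (true dip is 55.1°, so apparent ≤ true as expected).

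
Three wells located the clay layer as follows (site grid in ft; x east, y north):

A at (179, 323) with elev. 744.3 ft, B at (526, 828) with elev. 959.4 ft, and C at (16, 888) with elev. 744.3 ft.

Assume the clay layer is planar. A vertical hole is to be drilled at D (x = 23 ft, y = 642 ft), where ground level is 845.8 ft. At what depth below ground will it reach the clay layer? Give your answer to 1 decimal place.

129.4 ft

Two edge vectors: A→B = (347, 505, 215.1), A→C = (-163, 565, 0).
Normal n = (A→B) × (A→C) = (-121531.5, -35061.3, 278370).
So ∂z/∂x = −n_x/n_z = 0.43658 and ∂z/∂y = −n_y/n_z = 0.12595.
Intercept c from A: 744.3 − 78.15 − 40.68 = 625.47.
At (23, 642): z_contact = 10.04 + 80.86 + 625.47 = 716.37 ft.
Depth below ground = 845.8 − 716.37 = 129.4 ft.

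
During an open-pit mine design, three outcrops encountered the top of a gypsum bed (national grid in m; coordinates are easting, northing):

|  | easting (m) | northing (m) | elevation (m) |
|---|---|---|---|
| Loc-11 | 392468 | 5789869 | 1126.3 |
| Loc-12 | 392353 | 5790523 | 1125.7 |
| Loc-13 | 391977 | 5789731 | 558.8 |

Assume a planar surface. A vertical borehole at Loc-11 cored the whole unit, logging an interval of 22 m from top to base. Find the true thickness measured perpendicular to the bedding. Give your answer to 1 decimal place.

14.7 m

Two edge vectors: Loc-11→Loc-12 = (-115, 654, -0.6), Loc-11→Loc-13 = (-491, -138, -567.5).
Normal n = (Loc-11→Loc-12) × (Loc-11→Loc-13) = (-371227.8, -64967.9, 336984).
So ∂z/∂easting = −n_x/n_z = 1.10162 and ∂z/∂northing = −n_y/n_z = 0.19279.
|∇z| = √(a²+b²) = 1.11836, so dip δ = arctan(1.11836) = 48.20°.
True thickness = vertical thickness × cos δ = 22 × cos 48.20° = 14.7 m.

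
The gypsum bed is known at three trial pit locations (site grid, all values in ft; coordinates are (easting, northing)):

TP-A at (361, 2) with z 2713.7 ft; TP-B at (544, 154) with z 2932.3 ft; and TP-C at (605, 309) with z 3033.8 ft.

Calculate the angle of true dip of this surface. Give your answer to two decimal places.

45.14°

Let the plane be z = a·E + b·N + c.
TP-B−TP-A: 183a + 152b = 218.6;  TP-C−TP-A: 244a + 307b = 320.1.
Solving gives a = 0.96658, b = 0.27444.
Gradient magnitude |∇z| = √(a² + b²) = √(0.93429 + 0.07532) = 1.00479.
True dip = arctan(1.00479) = 45.14°, dipping toward WSW (azimuth ≈ 254°).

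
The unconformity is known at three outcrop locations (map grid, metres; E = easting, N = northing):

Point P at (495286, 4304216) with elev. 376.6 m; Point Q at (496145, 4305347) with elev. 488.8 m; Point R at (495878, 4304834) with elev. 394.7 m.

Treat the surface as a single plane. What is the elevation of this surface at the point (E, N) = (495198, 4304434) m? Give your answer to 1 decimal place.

Two edge vectors: Point P→Point Q = (859, 1131, 112.2), Point P→Point R = (592, 618, 18.1).
Normal n = (Point P→Point Q) × (Point P→Point R) = (-48868.5, 50874.5, -138690).
So ∂z/∂E = −n_x/n_z = −0.352357776 and ∂z/∂N = −n_y/n_z = 0.366821689.
Intercept c from Point P: 376.6 + 174517.87 − 1578879.78 = −1403985.31.
At (495198, 4304434): z = −174486.9 + 1578959.7 − 1403985.31 = 487.6 m.

487.6 m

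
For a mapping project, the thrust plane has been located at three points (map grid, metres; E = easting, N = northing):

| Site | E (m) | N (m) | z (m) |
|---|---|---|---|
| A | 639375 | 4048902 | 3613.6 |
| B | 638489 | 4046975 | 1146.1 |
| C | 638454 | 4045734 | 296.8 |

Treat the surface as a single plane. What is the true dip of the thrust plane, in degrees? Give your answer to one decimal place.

56.7°

Let the plane be z = a·E + b·N + c.
B−A: −886a − 1927b = −2467.5;  C−A: −921a − 3168b = −3316.8.
Solving gives a = 1.38125, b = 0.64541.
Gradient magnitude |∇z| = √(a² + b²) = √(1.90786 + 0.41656) = 1.52460.
True dip = arctan(1.52460) = 56.7°, dipping toward WSW (azimuth ≈ 245°).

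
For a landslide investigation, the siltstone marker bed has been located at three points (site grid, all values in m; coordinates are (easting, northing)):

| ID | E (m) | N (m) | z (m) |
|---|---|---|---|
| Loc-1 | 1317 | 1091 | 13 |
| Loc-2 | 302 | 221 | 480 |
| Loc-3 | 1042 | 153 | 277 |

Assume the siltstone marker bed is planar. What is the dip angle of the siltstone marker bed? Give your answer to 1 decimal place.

Two edge vectors: Loc-1→Loc-2 = (-1015, -870, 467), Loc-1→Loc-3 = (-275, -938, 264).
Normal n = (Loc-1→Loc-2) × (Loc-1→Loc-3) = (208366, 139535, 712820).
So ∂z/∂E = −n_x/n_z = −0.29231 and ∂z/∂N = −n_y/n_z = −0.19575.
Gradient magnitude |∇z| = √(a² + b²) = √(0.08545 + 0.03832) = 0.35180.
True dip = arctan(0.35180) = 19.4°, dipping toward NE (azimuth ≈ 056°).

19.4°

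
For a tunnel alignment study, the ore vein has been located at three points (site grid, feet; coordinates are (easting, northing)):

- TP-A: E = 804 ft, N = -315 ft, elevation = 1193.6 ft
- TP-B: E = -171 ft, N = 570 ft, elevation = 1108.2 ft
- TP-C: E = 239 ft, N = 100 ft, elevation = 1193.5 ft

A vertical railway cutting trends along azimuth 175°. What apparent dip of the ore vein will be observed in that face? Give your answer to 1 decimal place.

25.2°

Two edge vectors: TP-A→TP-B = (-975, 885, -85.4), TP-A→TP-C = (-565, 415, -0.1).
Normal n = (TP-A→TP-B) × (TP-A→TP-C) = (35352.5, 48153.5, 95400).
So ∂z/∂E = −n_x/n_z = −0.37057 and ∂z/∂N = −n_y/n_z = −0.50475.
Unit vector along 175° is (sin 175°, cos 175°) = (0.0872, -0.9962).
Slope in that direction = a·(0.0872) + b·(-0.9962) = 0.47054.
Apparent dip = arctan|0.47054| = 25.2° (true dip is 32.1°, so apparent ≤ true as expected).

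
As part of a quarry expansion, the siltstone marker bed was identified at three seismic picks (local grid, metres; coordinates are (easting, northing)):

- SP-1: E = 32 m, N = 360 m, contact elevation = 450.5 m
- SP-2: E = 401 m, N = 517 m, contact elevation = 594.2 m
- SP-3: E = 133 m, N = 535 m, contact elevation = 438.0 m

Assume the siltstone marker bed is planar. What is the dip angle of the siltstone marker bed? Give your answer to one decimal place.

34.3°

Two edge vectors: SP-1→SP-2 = (369, 157, 143.7), SP-1→SP-3 = (101, 175, -12.5).
Normal n = (SP-1→SP-2) × (SP-1→SP-3) = (-27110, 19126.2, 48718).
So ∂z/∂E = −n_x/n_z = 0.55647 and ∂z/∂N = −n_y/n_z = −0.39259.
Gradient magnitude |∇z| = √(a² + b²) = √(0.30966 + 0.15413) = 0.68102.
True dip = arctan(0.68102) = 34.3°, dipping toward NW (azimuth ≈ 305°).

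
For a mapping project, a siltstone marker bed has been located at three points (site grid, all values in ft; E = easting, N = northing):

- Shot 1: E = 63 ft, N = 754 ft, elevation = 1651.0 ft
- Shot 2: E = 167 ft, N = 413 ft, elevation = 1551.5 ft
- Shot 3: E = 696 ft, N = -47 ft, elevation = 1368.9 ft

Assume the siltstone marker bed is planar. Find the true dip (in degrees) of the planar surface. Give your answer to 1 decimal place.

15.8°

Let the plane be z = a·E + b·N + c.
Shot 2−Shot 1: 104a − 341b = −99.5;  Shot 3−Shot 1: 633a − 801b = −282.1.
Solving gives a = −0.12446, b = 0.25383.
Gradient magnitude |∇z| = √(a² + b²) = √(0.01549 + 0.06443) = 0.28270.
True dip = arctan(0.28270) = 15.8°, dipping toward SSE (azimuth ≈ 154°).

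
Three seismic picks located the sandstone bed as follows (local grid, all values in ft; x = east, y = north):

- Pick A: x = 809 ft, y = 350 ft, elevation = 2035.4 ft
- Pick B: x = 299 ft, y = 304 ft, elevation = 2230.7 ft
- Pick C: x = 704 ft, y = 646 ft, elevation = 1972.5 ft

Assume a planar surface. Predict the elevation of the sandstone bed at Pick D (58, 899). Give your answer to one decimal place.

2114.8 ft

Two edge vectors: Pick A→Pick B = (-510, -46, 195.3), Pick A→Pick C = (-105, 296, -62.9).
Normal n = (Pick A→Pick B) × (Pick A→Pick C) = (-54915.4, -52585.5, -155790).
So ∂z/∂x = −n_x/n_z = −0.35250 and ∂z/∂y = −n_y/n_z = −0.33754.
Intercept c from Pick A: 2035.4 + 285.17 + 118.14 = 2438.71.
At (58, 899): z = −20.4 − 303.4 + 2438.71 = 2114.8 ft.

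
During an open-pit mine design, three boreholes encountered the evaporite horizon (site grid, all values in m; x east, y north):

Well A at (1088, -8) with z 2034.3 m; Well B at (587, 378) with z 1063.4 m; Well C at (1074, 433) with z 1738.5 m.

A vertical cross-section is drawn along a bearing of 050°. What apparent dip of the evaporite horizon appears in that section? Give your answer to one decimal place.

35.5°

Two edge vectors: Well A→Well B = (-501, 386, -970.9), Well A→Well C = (-14, 441, -295.8).
Normal n = (Well A→Well B) × (Well A→Well C) = (313988.1, -134603.2, -215537).
So ∂z/∂x = −n_x/n_z = 1.45677 and ∂z/∂y = −n_y/n_z = −0.62450.
Unit vector along 050° is (sin 50°, cos 50°) = (0.7660, 0.6428).
Slope in that direction = a·(0.7660) + b·(0.6428) = 0.71453.
Apparent dip = arctan|0.71453| = 35.5° (true dip is 57.8°, so apparent ≤ true as expected).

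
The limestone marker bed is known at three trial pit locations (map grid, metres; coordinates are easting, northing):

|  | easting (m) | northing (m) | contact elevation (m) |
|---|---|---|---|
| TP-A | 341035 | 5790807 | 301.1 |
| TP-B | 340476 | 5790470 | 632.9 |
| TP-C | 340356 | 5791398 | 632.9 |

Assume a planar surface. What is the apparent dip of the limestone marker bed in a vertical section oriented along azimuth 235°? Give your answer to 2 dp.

Two edge vectors: TP-A→TP-B = (-559, -337, 331.8), TP-A→TP-C = (-679, 591, 331.8).
Normal n = (TP-A→TP-B) × (TP-A→TP-C) = (-307910.4, -39816, -559192).
So ∂z/∂easting = −n_x/n_z = −0.55063 and ∂z/∂northing = −n_y/n_z = −0.07120.
Unit vector along 235° is (sin 235°, cos 235°) = (-0.8192, -0.5736).
Slope in that direction = a·(-0.8192) + b·(-0.5736) = 0.49189.
Apparent dip = arctan|0.49189| = 26.19° (true dip is 29.0°, so apparent ≤ true as expected).

26.19°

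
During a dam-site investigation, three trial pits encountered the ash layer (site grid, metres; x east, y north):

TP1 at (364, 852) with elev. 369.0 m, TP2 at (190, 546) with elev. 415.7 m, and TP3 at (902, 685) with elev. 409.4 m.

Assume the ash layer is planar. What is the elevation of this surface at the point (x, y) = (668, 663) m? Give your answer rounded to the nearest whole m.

Two edge vectors: TP1→TP2 = (-174, -306, 46.7), TP1→TP3 = (538, -167, 40.4).
Normal n = (TP1→TP2) × (TP1→TP3) = (-4563.5, 32154.2, 193686).
So ∂z/∂x = −n_x/n_z = 0.02356 and ∂z/∂y = −n_y/n_z = −0.16601.
Intercept c from TP1: 369 − 8.58 + 141.44 = 501.87.
At (668, 663): z = 15.7 − 110.1 + 501.87 = 407.5 m.

408 m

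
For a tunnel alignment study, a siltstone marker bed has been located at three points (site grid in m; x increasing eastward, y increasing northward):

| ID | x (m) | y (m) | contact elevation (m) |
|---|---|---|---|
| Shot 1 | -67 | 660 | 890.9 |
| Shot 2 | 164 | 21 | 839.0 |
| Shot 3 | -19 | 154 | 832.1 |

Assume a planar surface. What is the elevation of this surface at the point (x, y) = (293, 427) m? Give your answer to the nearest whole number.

908 m

Let the plane be z = a·x + b·y + c.
Shot 2−Shot 1: 231a − 639b = −51.9;  Shot 3−Shot 1: 48a − 506b = −58.8.
Solving gives a = 0.13121, b = 0.12865.
Then c = 890.9 − a·-67 − b·660 = 814.78.
At (293, 427): z = 38.4 + 54.9 + 814.78 = 908.2 m.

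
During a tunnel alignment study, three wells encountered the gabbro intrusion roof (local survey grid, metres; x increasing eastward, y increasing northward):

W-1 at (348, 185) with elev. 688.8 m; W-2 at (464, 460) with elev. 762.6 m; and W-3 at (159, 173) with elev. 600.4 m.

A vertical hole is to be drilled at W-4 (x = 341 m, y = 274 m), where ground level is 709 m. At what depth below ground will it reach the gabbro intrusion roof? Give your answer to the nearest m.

Let the plane be z = a·x + b·y + c.
W-2−W-1: 116a + 275b = 73.8;  W-3−W-1: −189a − 12b = −88.4.
Solving gives a = 0.46309, b = 0.07302.
Then c = 688.8 − a·348 − b·185 = 514.14.
At (341, 274): z_contact = 157.9 + 20.0 + 514.14 = 692.1 m.
Depth below ground = 709 − 692.1 = 17 m.

17 m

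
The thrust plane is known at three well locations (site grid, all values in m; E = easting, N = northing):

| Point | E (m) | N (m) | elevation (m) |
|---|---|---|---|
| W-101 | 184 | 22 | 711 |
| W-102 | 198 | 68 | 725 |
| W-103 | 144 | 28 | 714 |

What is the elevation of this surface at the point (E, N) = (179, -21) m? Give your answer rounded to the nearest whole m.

698 m

Let the plane be z = a·E + b·N + c.
W-102−W-101: 14a + 46b = 14;  W-103−W-101: −40a + 6b = 3.
Solving gives a = −0.02807, b = 0.31289.
Then c = 711 − a·184 − b·22 = 709.28.
At (179, -21): z = −5.0 − 6.6 + 709.28 = 697.7 m.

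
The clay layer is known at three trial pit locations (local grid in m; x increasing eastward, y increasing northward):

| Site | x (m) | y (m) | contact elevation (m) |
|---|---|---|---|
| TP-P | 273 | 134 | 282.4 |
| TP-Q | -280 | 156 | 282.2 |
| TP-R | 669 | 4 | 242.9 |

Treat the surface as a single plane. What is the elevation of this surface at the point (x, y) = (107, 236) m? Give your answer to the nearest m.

Let the plane be z = a·x + b·y + c.
TP-Q−TP-P: −553a + 22b = −0.2;  TP-R−TP-P: 396a − 130b = −39.5.
Solving gives a = 0.01417, b = 0.34700.
Then c = 282.4 − a·273 − b·134 = 232.03.
At (107, 236): z = 1.5 + 81.9 + 232.03 = 315.4 m.

315 m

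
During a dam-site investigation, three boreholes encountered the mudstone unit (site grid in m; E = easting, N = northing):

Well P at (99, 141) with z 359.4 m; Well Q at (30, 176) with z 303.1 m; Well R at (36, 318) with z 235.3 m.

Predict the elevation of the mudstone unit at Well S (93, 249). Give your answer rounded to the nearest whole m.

Two edge vectors: Well P→Well Q = (-69, 35, -56.3), Well P→Well R = (-63, 177, -124.1).
Normal n = (Well P→Well Q) × (Well P→Well R) = (5621.6, -5016, -10008).
So ∂z/∂E = −n_x/n_z = 0.56171 and ∂z/∂N = −n_y/n_z = −0.50120.
Intercept c from Well P: 359.4 − 55.61 + 70.67 = 374.46.
At (93, 249): z = 52.2 − 124.8 + 374.46 = 301.9 m.

302 m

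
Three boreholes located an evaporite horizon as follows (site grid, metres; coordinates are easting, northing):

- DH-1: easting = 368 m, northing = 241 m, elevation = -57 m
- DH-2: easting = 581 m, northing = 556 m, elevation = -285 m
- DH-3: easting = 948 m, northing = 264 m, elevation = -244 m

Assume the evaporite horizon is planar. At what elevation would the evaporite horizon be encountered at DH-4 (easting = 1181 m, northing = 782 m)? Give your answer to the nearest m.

Two edge vectors: DH-1→DH-2 = (213, 315, -228), DH-1→DH-3 = (580, 23, -187).
Normal n = (DH-1→DH-2) × (DH-1→DH-3) = (-53661, -92409, -177801).
So ∂z/∂easting = −n_x/n_z = −0.30180 and ∂z/∂northing = −n_y/n_z = −0.51973.
Intercept c from DH-1: -57 + 111.06 + 125.26 = 179.32.
At (1181, 782): z = −356.4 − 406.4 + 179.32 = -583.5 m.

-584 m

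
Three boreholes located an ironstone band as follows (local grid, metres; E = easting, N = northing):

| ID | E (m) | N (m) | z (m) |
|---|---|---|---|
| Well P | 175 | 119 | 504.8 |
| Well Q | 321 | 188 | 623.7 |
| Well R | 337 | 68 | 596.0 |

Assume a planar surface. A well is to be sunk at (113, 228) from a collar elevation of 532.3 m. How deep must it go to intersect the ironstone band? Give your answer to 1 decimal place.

Two edge vectors: Well P→Well Q = (146, 69, 118.9), Well P→Well R = (162, -51, 91.2).
Normal n = (Well P→Well Q) × (Well P→Well R) = (12356.7, 5946.6, -18624).
So ∂z/∂E = −n_x/n_z = 0.66348 and ∂z/∂N = −n_y/n_z = 0.31930.
Intercept c from Well P: 504.8 − 116.11 − 38.00 = 350.69.
At (113, 228): z_contact = 74.97 + 72.80 + 350.69 = 498.47 m.
Depth below ground = 532.3 − 498.47 = 33.8 m.

33.8 m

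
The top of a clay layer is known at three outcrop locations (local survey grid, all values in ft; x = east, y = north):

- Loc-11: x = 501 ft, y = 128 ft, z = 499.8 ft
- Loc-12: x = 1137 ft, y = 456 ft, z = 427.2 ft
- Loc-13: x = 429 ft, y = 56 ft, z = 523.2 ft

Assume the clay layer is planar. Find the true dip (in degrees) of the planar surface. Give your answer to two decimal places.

24.19°

Let the plane be z = a·x + b·y + c.
Loc-12−Loc-11: 636a + 328b = −72.6;  Loc-13−Loc-11: −72a − 72b = 23.4.
Solving gives a = 0.11039, b = −0.43539.
Gradient magnitude |∇z| = √(a² + b²) = √(0.01219 + 0.18956) = 0.44917.
True dip = arctan(0.44917) = 24.19°, dipping toward NNW (azimuth ≈ 346°).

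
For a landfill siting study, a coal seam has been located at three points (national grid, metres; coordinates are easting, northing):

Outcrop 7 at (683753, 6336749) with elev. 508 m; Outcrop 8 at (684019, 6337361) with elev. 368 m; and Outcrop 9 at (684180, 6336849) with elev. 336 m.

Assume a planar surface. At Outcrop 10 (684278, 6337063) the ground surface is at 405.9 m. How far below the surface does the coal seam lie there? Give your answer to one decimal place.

120.8 m

Two edge vectors: Outcrop 7→Outcrop 8 = (266, 612, -140), Outcrop 7→Outcrop 9 = (427, 100, -172).
Normal n = (Outcrop 7→Outcrop 8) × (Outcrop 7→Outcrop 9) = (-91264, -14028, -234724).
So ∂z/∂easting = −n_x/n_z = −0.388814097 and ∂z/∂northing = −n_y/n_z = −0.059763808.
Intercept c from Outcrop 7: 508 + 265852.80 + 378708.25 = 645069.05.
At (684278, 6337063): z_contact = −266056.93 − 378727.01 + 645069.05 = 285.11 m.
Depth below ground = 405.9 − 285.11 = 120.8 m.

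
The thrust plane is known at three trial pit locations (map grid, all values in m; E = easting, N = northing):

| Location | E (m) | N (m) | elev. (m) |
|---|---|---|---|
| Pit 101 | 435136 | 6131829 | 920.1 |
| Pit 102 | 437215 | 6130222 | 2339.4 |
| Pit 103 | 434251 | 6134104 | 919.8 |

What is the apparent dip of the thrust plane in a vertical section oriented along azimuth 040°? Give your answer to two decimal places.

Two edge vectors: Pit 101→Pit 102 = (2079, -1607, 1419.3), Pit 101→Pit 103 = (-885, 2275, -0.3).
Normal n = (Pit 101→Pit 102) × (Pit 101→Pit 103) = (-3228425.4, -1255456.8, 3307530).
So ∂z/∂E = −n_x/n_z = 0.97608 and ∂z/∂N = −n_y/n_z = 0.37958.
Unit vector along 040° is (sin 40°, cos 40°) = (0.6428, 0.7660).
Slope in that direction = a·(0.6428) + b·(0.7660) = 0.91819.
Apparent dip = arctan|0.91819| = 42.56° (true dip is 46.3°, so apparent ≤ true as expected).

42.56°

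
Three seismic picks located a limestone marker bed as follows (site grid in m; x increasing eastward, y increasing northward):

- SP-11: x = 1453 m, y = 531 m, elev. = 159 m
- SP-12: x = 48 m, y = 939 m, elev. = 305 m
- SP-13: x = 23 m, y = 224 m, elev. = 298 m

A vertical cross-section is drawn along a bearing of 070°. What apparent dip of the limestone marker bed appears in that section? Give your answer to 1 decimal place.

5.1°

Let the plane be z = a·x + b·y + c.
SP-12−SP-11: −1405a + 408b = 146;  SP-13−SP-11: −1430a − 307b = 139.
Solving gives a = −0.10006, b = 0.01329.
Unit vector along 070° is (sin 70°, cos 70°) = (0.9397, 0.3420).
Slope in that direction = a·(0.9397) + b·(0.3420) = −0.08948.
Apparent dip = arctan|0.08948| = 5.1° (true dip is 5.8°, so apparent ≤ true as expected).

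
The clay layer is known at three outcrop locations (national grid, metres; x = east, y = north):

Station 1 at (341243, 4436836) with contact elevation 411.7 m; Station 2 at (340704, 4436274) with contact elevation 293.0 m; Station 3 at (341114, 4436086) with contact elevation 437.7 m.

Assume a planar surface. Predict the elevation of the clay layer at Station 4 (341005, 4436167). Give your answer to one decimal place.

396.5 m

Two edge vectors: Station 1→Station 2 = (-539, -562, -118.7), Station 1→Station 3 = (-129, -750, 26).
Normal n = (Station 1→Station 2) × (Station 1→Station 3) = (-103637, 29326.3, 331752).
So ∂z/∂x = −n_x/n_z = 0.312392992 and ∂z/∂y = −n_y/n_z = −0.088398261.
Intercept c from Station 1: 411.7 − 106601.92 + 392208.59 = 286018.37.
At (341005, 4436167): z = 106527.6 − 392149.4 + 286018.37 = 396.5 m.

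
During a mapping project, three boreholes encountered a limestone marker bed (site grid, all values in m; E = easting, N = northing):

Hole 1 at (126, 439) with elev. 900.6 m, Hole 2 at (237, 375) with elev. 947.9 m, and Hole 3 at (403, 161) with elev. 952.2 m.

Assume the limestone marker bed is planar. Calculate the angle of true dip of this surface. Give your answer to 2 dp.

Two edge vectors: Hole 1→Hole 2 = (111, -64, 47.3), Hole 1→Hole 3 = (277, -278, 51.6).
Normal n = (Hole 1→Hole 2) × (Hole 1→Hole 3) = (9847, 7374.5, -13130).
So ∂z/∂E = −n_x/n_z = 0.74996 and ∂z/∂N = −n_y/n_z = 0.56165.
Gradient magnitude |∇z| = √(a² + b²) = √(0.56244 + 0.31545) = 0.93696.
True dip = arctan(0.93696) = 43.14°, dipping toward SW (azimuth ≈ 233°).

43.14°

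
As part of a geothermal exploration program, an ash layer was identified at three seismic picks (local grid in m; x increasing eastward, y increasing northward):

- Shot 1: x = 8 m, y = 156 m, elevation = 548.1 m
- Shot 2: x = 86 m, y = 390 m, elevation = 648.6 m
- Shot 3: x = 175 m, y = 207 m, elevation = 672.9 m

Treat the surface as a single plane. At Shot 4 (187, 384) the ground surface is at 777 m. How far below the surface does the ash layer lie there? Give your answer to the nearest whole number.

Let the plane be z = a·x + b·y + c.
Shot 2−Shot 1: 78a + 234b = 100.5;  Shot 3−Shot 1: 167a + 51b = 124.8.
Solving gives a = 0.68597, b = 0.20083.
Then c = 548.1 − a·8 − b·156 = 511.28.
At (187, 384): z_contact = 128.3 + 77.1 + 511.28 = 716.7 m.
Depth below ground = 777 − 716.7 = 60 m.

60 m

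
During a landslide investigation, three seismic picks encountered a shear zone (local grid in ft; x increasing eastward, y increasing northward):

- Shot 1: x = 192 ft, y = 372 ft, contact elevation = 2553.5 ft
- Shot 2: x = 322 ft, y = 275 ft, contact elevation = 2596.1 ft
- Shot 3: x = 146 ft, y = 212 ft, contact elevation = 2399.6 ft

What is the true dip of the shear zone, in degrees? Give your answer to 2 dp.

Let the plane be z = a·x + b·y + c.
Shot 2−Shot 1: 130a − 97b = 42.6;  Shot 3−Shot 1: −46a − 160b = −153.9.
Solving gives a = 0.86075, b = 0.71441.
Gradient magnitude |∇z| = √(a² + b²) = √(0.74089 + 0.51038) = 1.11860.
True dip = arctan(1.11860) = 48.20°, dipping toward SW (azimuth ≈ 230°).

48.20°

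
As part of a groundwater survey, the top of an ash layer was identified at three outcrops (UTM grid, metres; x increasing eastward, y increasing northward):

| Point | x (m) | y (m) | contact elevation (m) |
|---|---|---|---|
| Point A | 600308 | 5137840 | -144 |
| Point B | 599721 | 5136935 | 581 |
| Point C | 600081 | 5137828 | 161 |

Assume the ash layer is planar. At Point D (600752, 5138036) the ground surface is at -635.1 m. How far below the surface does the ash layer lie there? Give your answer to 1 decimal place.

92.9 m

Let the plane be z = a·x + b·y + c.
Point B−Point A: −587a − 905b = 725;  Point C−Point A: −227a − 12b = 305.
Solving gives a = −1.347465359, b = 0.072886371.
Then c = -144 − a·600308 − b·5137840 = 434271.72.
At (600752, 5138036): z_contact = −809492.51 + 374492.80 + 434271.72 = -727.99 m.
Depth below ground = -635.1 − (-727.99) = 92.9 m.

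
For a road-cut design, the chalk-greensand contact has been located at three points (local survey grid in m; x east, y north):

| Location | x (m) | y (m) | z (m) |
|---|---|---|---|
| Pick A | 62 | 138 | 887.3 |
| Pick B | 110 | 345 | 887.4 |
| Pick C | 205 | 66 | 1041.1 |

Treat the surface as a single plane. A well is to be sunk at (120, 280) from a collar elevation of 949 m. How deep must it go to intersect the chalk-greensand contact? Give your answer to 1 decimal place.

37.5 m

Let the plane be z = a·x + b·y + c.
Pick B−Pick A: 48a + 207b = 0.1;  Pick C−Pick A: 143a − 72b = 153.8.
Solving gives a = 0.96330, b = −0.22289.
Then c = 887.3 − a·62 − b·138 = 858.33.
At (120, 280): z_contact = 115.60 − 62.41 + 858.33 = 911.52 m.
Depth below ground = 949 − 911.52 = 37.5 m.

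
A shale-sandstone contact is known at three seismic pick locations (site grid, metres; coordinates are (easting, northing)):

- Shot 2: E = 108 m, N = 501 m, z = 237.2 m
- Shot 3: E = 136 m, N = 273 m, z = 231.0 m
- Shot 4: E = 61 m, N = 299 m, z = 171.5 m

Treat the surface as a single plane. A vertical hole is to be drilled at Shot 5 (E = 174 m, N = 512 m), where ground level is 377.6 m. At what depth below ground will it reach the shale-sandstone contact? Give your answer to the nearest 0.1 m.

83.6 m

Two edge vectors: Shot 2→Shot 3 = (28, -228, -6.2), Shot 2→Shot 4 = (-47, -202, -65.7).
Normal n = (Shot 2→Shot 3) × (Shot 2→Shot 4) = (13727.2, 2131, -16372).
So ∂z/∂E = −n_x/n_z = 0.83846 and ∂z/∂N = −n_y/n_z = 0.13016.
Intercept c from Shot 2: 237.2 − 90.55 − 65.21 = 81.44.
At (174, 512): z_contact = 145.89 + 66.64 + 81.44 = 293.97 m.
Depth below ground = 377.6 − 293.97 = 83.6 m.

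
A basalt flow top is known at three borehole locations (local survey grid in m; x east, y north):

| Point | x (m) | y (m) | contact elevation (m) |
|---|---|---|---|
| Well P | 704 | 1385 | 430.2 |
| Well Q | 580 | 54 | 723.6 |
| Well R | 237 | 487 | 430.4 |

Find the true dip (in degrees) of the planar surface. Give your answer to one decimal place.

30.2°

Let the plane be z = a·x + b·y + c.
Well Q−Well P: −124a − 1331b = 293.4;  Well R−Well P: −467a − 898b = 0.2.
Solving gives a = 0.51586, b = −0.26850.
Gradient magnitude |∇z| = √(a² + b²) = √(0.26612 + 0.07209) = 0.58155.
True dip = arctan(0.58155) = 30.2°, dipping toward WNW (azimuth ≈ 297°).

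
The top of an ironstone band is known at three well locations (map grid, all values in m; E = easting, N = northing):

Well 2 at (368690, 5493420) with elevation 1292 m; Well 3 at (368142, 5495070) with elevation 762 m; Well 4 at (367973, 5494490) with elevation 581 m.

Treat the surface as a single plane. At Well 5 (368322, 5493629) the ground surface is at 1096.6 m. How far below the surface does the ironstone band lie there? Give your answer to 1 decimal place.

175.0 m

Two edge vectors: Well 2→Well 3 = (-548, 1650, -530), Well 2→Well 4 = (-717, 1070, -711).
Normal n = (Well 2→Well 3) × (Well 2→Well 4) = (-606050, -9618, 596690).
So ∂z/∂E = −n_x/n_z = 1.015686537 and ∂z/∂N = −n_y/n_z = 0.016118923.
Intercept c from Well 2: 1292 − 374473.47 − 88548.01 = −461729.48.
At (368322, 5493629): z_contact = 374099.70 + 88551.38 − 461729.48 = 921.60 m.
Depth below ground = 1096.6 − 921.60 = 175.0 m.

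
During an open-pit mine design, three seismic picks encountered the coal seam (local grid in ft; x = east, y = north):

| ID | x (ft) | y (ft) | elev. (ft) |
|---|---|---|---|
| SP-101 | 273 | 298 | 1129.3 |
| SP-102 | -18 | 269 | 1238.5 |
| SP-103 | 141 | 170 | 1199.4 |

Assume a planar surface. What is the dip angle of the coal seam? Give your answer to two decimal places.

21.79°

Two edge vectors: SP-101→SP-102 = (-291, -29, 109.2), SP-101→SP-103 = (-132, -128, 70.1).
Normal n = (SP-101→SP-102) × (SP-101→SP-103) = (11944.7, 5984.7, 33420).
So ∂z/∂x = −n_x/n_z = −0.35741 and ∂z/∂y = −n_y/n_z = −0.17908.
Gradient magnitude |∇z| = √(a² + b²) = √(0.12774 + 0.03207) = 0.39976.
True dip = arctan(0.39976) = 21.79°, dipping toward ENE (azimuth ≈ 063°).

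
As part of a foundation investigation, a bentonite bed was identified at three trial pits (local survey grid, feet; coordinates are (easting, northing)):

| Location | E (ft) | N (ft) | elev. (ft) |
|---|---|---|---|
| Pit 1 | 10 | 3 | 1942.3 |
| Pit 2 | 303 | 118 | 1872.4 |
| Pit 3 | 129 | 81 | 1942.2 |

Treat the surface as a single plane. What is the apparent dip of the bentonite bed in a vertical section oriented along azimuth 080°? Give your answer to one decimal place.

23.1°

Let the plane be z = a·E + b·N + c.
Pit 2−Pit 1: 293a + 115b = −69.9;  Pit 3−Pit 1: 119a + 78b = −0.1.
Solving gives a = −0.59338, b = 0.90400.
Unit vector along 080° is (sin 80°, cos 80°) = (0.9848, 0.1736).
Slope in that direction = a·(0.9848) + b·(0.1736) = −0.42739.
Apparent dip = arctan|0.42739| = 23.1° (true dip is 47.2°, so apparent ≤ true as expected).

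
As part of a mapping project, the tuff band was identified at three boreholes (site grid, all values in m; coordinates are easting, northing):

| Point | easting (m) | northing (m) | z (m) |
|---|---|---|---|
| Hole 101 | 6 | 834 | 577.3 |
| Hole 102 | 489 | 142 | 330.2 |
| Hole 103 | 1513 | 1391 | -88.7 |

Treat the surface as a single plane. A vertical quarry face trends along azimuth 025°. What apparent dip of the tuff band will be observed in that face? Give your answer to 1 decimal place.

Two edge vectors: Hole 101→Hole 102 = (483, -692, -247.1), Hole 101→Hole 103 = (1507, 557, -666).
Normal n = (Hole 101→Hole 102) × (Hole 101→Hole 103) = (598506.7, -50701.7, 1311875).
So ∂z/∂easting = −n_x/n_z = −0.45622 and ∂z/∂northing = −n_y/n_z = 0.03865.
Unit vector along 025° is (sin 25°, cos 25°) = (0.4226, 0.9063).
Slope in that direction = a·(0.4226) + b·(0.9063) = −0.15778.
Apparent dip = arctan|0.15778| = 9.0° (true dip is 24.6°, so apparent ≤ true as expected).

9.0°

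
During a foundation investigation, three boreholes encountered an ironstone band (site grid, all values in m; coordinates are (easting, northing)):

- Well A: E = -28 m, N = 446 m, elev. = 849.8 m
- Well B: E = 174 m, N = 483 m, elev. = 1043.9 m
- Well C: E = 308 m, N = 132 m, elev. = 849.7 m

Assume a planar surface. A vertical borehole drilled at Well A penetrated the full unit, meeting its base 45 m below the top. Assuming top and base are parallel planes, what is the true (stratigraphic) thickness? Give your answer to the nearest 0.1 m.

29.1 m

Two edge vectors: Well A→Well B = (202, 37, 194.1), Well A→Well C = (336, -314, -0.1).
Normal n = (Well A→Well B) × (Well A→Well C) = (60943.7, 65237.8, -75860).
So ∂z/∂E = −n_x/n_z = 0.80337 and ∂z/∂N = −n_y/n_z = 0.85998.
|∇z| = √(a²+b²) = 1.17684, so dip δ = arctan(1.17684) = 49.64°.
True thickness = vertical thickness × cos δ = 45 × cos 49.64° = 29.1 m.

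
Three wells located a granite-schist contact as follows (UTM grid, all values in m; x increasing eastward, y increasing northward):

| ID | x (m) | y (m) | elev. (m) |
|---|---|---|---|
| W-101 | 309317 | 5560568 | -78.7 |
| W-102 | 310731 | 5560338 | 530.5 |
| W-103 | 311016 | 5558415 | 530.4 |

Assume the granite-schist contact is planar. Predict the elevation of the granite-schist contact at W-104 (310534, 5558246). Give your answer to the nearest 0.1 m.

306.5 m

Let the plane be z = a·x + b·y + c.
W-102−W-101: 1414a − 230b = 609.2;  W-103−W-101: 1699a − 2153b = 609.1.
Solving gives a = 0.441485891, b = 0.065482828.
Then c = -78.7 − a·309317 − b·5560568 = −500759.51.
At (310534, 5558246): z = 137096.4 + 363969.7 − 500759.51 = 306.5 m.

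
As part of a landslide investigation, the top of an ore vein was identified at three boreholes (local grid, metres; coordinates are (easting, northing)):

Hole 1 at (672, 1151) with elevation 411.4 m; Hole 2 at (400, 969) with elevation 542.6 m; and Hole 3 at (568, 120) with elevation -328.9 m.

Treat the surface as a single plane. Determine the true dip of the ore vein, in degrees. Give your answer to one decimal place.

Two edge vectors: Hole 1→Hole 2 = (-272, -182, 131.2), Hole 1→Hole 3 = (-104, -1031, -740.3).
Normal n = (Hole 1→Hole 2) × (Hole 1→Hole 3) = (270001.8, -215006.4, 261504).
So ∂z/∂E = −n_x/n_z = −1.03250 and ∂z/∂N = −n_y/n_z = 0.82219.
Gradient magnitude |∇z| = √(a² + b²) = √(1.06605 + 0.67600) = 1.31987.
True dip = arctan(1.31987) = 52.9°, dipping toward SE (azimuth ≈ 129°).

52.9°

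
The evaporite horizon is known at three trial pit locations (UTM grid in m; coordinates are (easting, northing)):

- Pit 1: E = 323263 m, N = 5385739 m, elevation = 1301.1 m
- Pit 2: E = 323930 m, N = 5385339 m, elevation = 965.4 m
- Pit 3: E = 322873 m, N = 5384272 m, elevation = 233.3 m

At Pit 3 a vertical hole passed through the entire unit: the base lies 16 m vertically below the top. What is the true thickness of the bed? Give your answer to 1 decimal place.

Let the plane be z = a·E + b·N + c.
Pit 2−Pit 1: 667a − 400b = −335.7;  Pit 3−Pit 1: −390a − 1467b = −1067.8.
Solving gives a = −0.05760, b = 0.74319.
|∇z| = √(a²+b²) = 0.74542, so dip δ = arctan(0.74542) = 36.70°.
True thickness = vertical thickness × cos δ = 16 × cos 36.70° = 12.8 m.

12.8 m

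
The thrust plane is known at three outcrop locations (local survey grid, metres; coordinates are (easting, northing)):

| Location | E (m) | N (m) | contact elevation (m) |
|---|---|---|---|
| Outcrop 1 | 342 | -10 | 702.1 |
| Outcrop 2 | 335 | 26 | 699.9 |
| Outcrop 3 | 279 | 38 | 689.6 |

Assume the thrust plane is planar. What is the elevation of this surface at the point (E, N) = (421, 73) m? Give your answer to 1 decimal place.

714.0 m

Two edge vectors: Outcrop 1→Outcrop 2 = (-7, 36, -2.2), Outcrop 1→Outcrop 3 = (-63, 48, -12.5).
Normal n = (Outcrop 1→Outcrop 2) × (Outcrop 1→Outcrop 3) = (-344.4, 51.1, 1932).
So ∂z/∂E = −n_x/n_z = 0.17826 and ∂z/∂N = −n_y/n_z = −0.02645.
Intercept c from Outcrop 1: 702.1 − 60.97 − 0.26 = 640.87.
At (421, 73): z = 75.0 − 1.9 + 640.87 = 714.0 m.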